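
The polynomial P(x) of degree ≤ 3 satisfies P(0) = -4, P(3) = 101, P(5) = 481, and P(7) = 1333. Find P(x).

Write P(x) = ax^3 + bx^2 + cx + d. Substituting each data point gives a linear system:
  d = -4
  27a + 9b + 3c + d = 101
  125a + 25b + 5c + d = 481
  343a + 49b + 7c + d = 1333
Solving the system yields a = 4, b = -1, c = 2, d = -4.
So P(x) = 4x^3 - x^2 + 2x - 4.
Check: P(3) = 101. ✓

P(x) = 4x^3 - x^2 + 2x - 4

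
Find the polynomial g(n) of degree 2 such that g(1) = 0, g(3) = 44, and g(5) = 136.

Using the Lagrange interpolation formula with nodes 1, 3, 5:
  L_0(n) = (n - 3)(n - 5) / 8
  L_1(n) = (n - 1)(n - 5) / -4
  L_2(n) = (n - 1)(n - 3) / 8
Then g(n) = 0·L_0(n) + 44·L_1(n) + 136·L_2(n).
Expanding and collecting terms gives g(n) = 6n² - 2n - 4.
Check: g(3) = 44. ✓

g(n) = 6n^2 - 2n - 4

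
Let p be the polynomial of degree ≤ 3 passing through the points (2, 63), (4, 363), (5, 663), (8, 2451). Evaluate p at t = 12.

Write p(t) = at^3 + bt^2 + ct + d. Substituting each data point gives a linear system:
  8a + 4b + 2c + d = 63
  64a + 16b + 4c + d = 363
  125a + 25b + 5c + d = 663
  512a + 64b + 8c + d = 2451
Solving the system yields a = 4, b = 6, c = 2, d = 3.
So p(t) = 4t^3 + 6t^2 + 2t + 3.
Then p(12) = 7803.

7803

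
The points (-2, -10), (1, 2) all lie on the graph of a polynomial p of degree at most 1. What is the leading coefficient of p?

Write p(x) = ax + b. Substituting each data point gives a linear system:
  -2a + b = -10
  a + b = 2
Solving the system yields a = 4, b = -2.
So p(x) = 4x - 2.
The leading coefficient is 4.

4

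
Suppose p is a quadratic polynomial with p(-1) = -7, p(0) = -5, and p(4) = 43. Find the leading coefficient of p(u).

2

Write p(u) = au^2 + bu + c. Substituting each data point gives a linear system:
  a - b + c = -7
  c = -5
  16a + 4b + c = 43
Solving the system yields a = 2, b = 4, c = -5.
So p(u) = 2u² + 4u - 5.
The leading coefficient is 2.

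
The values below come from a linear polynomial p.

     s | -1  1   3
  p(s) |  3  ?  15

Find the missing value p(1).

9

On equispaced nodes a degree-1 polynomial has vanishing second forward difference, so
  p(-1) - 2·p(1) + p(3) = 0.
Substituting the known values and solving for p(1):
  -2·p(1) = -18
  p(1) = 9.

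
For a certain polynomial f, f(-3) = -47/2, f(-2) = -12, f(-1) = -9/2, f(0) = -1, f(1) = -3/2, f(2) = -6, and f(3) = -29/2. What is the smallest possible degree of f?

Forward differences of the values at u = -3, -2, -1, 0, 1, 2, 3:
  f  : -47/2  -12  -9/2  -1  -3/2  -6  -29/2
  Δ  : 23/2  15/2  7/2  -1/2  -9/2  -17/2
  Δ^2: -4  -4  -4  -4  -4
  Δ^3: 0  0  0  0
  Δ^4: 0  0  0
  Δ^5: 0  0
  Δ^6: 0
The second differences are constant (-4) and nonzero, while all higher differences vanish, so the minimal degree is 2.

2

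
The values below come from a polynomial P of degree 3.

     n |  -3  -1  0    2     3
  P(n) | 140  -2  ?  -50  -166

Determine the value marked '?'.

The 4 known points determine the degree-3 polynomial uniquely.
Write P(n) = an^3 + bn^2 + cn + d. Substituting each data point gives a linear system:
  -27a + 9b - 3c + d = 140
  -a + b - c + d = -2
  8a + 4b + 2c + d = -50
  27a + 9b + 3c + d = -166
Solving the system yields a = -6, b = -1, c = 3, d = -4.
So P(n) = -6n³ - n² + 3n - 4.
Then P(0) = -4.

-4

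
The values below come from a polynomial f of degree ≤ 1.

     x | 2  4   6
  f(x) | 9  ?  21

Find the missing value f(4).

15

On equispaced nodes a degree-1 polynomial has vanishing second forward difference, so
  f(2) - 2·f(4) + f(6) = 0.
Substituting the known values and solving for f(4):
  -2·f(4) = -30
  f(4) = 15.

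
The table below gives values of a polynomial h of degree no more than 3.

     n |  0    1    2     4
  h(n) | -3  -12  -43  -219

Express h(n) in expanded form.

h(n) = -2n^3 - 5n^2 - 2n - 3

Using the Lagrange interpolation formula with nodes 0, 1, 2, 4:
  L_0(n) = (n - 1)(n - 2)(n - 4) / -8
  L_1(n) = n(n - 2)(n - 4) / 3
  L_2(n) = n(n - 1)(n - 4) / -4
  L_3(n) = n(n - 1)(n - 2) / 24
Then h(n) = -3·L_0(n) - 12·L_1(n) - 43·L_2(n) - 219·L_3(n).
Expanding and collecting terms gives h(n) = -2n³ - 5n² - 2n - 3.
Check: h(0) = -3. ✓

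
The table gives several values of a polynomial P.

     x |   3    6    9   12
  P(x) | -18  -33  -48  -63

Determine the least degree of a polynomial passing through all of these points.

1

Forward differences of the values at x = 3, 6, 9, 12:
  P  : -18  -33  -48  -63
  Δ  : -15  -15  -15
  Δ^2: 0  0
  Δ^3: 0
The first differences are constant (-15) and nonzero, while all higher differences vanish, so the minimal degree is 1.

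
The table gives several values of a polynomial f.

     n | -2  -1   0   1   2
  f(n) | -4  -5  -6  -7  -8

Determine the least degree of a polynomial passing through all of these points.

1

Forward differences of the values at n = -2, -1, 0, 1, 2:
  f  : -4  -5  -6  -7  -8
  Δ  : -1  -1  -1  -1
  Δ^2: 0  0  0
  Δ^3: 0  0
  Δ^4: 0
The first differences are constant (-1) and nonzero, while all higher differences vanish, so the minimal degree is 1.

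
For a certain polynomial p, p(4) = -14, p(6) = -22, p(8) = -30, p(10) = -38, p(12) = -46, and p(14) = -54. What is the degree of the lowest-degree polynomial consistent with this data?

1

Forward differences of the values at x = 4, 6, 8, 10, 12, 14:
  p  : -14  -22  -30  -38  -46  -54
  Δ  : -8  -8  -8  -8  -8
  Δ^2: 0  0  0  0
  Δ^3: 0  0  0
  Δ^4: 0  0
  Δ^5: 0
The first differences are constant (-8) and nonzero, while all higher differences vanish, so the minimal degree is 1.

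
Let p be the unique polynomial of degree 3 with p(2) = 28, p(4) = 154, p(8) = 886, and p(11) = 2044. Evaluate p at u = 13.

Write p(u) = au^3 + bu^2 + cu + d. Substituting each data point gives a linear system:
  8a + 4b + 2c + d = 28
  64a + 16b + 4c + d = 154
  512a + 64b + 8c + d = 886
  1331a + 121b + 11c + d = 2044
Solving the system yields a = 1, b = 6, c = -1, d = -2.
So p(u) = u³ + 6u² - u - 2.
Then p(13) = 3196.

3196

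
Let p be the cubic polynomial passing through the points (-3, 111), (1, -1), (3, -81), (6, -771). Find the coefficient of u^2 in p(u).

2

Write p(u) = au^3 + bu^2 + cu + d. Substituting each data point gives a linear system:
  -27a + 9b - 3c + d = 111
  a + b + c + d = -1
  27a + 9b + 3c + d = -81
  216a + 36b + 6c + d = -771
Solving the system yields a = -4, b = 2, c = 4, d = -3.
So p(u) = -4u³ + 2u² + 4u - 3.
The coefficient of u^2 is 2.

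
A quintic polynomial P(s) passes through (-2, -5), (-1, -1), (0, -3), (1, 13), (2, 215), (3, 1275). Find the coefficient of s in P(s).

3

Write P(s) = as^5 + bs^4 + cs^3 + ds^2 + es + k. Substituting each data point gives a linear system:
  -32a + 16b - 8c + 4d - 2e + k = -5
  -a + b - c + d - e + k = -1
  k = -3
  a + b + c + d + e + k = 13
  32a + 16b + 8c + 4d + 2e + k = 215
  243a + 81b + 27c + 9d + 3e + k = 1275
Solving the system yields a = 3, b = 6, c = 1, d = 3, e = 3, k = -3.
So P(s) = 3s^5 + 6s^4 + s^3 + 3s^2 + 3s - 3.
The coefficient of s is 3.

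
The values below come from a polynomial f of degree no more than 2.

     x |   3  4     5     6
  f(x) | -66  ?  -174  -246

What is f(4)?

On equispaced nodes a degree-2 polynomial has vanishing third forward difference, so
  - f(3) + 3·f(4) - 3·f(5) + f(6) = 0.
Substituting the known values and solving for f(4):
  3·f(4) = -342
  f(4) = -114.

-114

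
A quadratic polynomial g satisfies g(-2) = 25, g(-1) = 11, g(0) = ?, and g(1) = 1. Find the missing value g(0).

The 3 known points determine the degree-2 polynomial uniquely.
Write g(s) = as^2 + bs + c. Substituting each data point gives a linear system:
  4a - 2b + c = 25
  a - b + c = 11
  a + b + c = 1
Solving the system yields a = 3, b = -5, c = 3.
So g(s) = 3s^2 - 5s + 3.
Then g(0) = 3.

3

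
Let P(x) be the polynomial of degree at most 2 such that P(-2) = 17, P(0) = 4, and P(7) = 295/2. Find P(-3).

65/2

Using the Lagrange interpolation formula with nodes -2, 0, 7:
  L_0(x) = x(x - 7) / 18
  L_1(x) = (x + 2)(x - 7) / -14
  L_2(x) = (x + 2)x / 63
Then P(x) = 17·L_0(x) + 4·L_1(x) + 295/2·L_2(x).
Expanding and collecting terms gives P(x) = 3x^2 - (1/2)x + 4.
Evaluating at x = -3: P(-3) = 65/2.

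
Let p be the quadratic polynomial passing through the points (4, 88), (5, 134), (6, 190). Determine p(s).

Using the Lagrange interpolation formula with nodes 4, 5, 6:
  L_0(s) = (s - 5)(s - 6) / 2
  L_1(s) = (s - 4)(s - 6) / -1
  L_2(s) = (s - 4)(s - 5) / 2
Then p(s) = 88·L_0(s) + 134·L_1(s) + 190·L_2(s).
Expanding and collecting terms gives p(s) = 5s² + s + 4.
Check: p(6) = 190. ✓

p(s) = 5s^2 + s + 4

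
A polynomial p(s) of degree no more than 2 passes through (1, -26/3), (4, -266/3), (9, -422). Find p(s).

p(s) = -5s^2 - (5/3)s - 2

Write p(s) = as^2 + bs + c. Substituting each data point gives a linear system:
  a + b + c = -26/3
  16a + 4b + c = -266/3
  81a + 9b + c = -422
Solving the system yields a = -5, b = -5/3, c = -2.
So p(s) = -5s^2 - (5/3)s - 2.
Check: p(4) = -266/3. ✓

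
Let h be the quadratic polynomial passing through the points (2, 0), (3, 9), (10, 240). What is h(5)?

Using the Lagrange interpolation formula with nodes 2, 3, 10:
  L_0(x) = (x - 3)(x - 10) / 8
  L_1(x) = (x - 2)(x - 10) / -7
  L_2(x) = (x - 2)(x - 3) / 56
Then h(x) = 0·L_0(x) + 9·L_1(x) + 240·L_2(x).
Expanding and collecting terms gives h(x) = 3x^2 - 6x.
Evaluating at x = 5: h(5) = 45.

45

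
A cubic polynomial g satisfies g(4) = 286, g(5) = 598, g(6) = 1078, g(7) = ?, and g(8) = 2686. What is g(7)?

The 4 known points determine the degree-3 polynomial uniquely.
Write g(s) = as^3 + bs^2 + cs + d. Substituting each data point gives a linear system:
  64a + 16b + 4c + d = 286
  125a + 25b + 5c + d = 598
  216a + 36b + 6c + d = 1078
  512a + 64b + 8c + d = 2686
Solving the system yields a = 6, b = -6, c = 0, d = -2.
So g(s) = 6s^3 - 6s^2 - 2.
Then g(7) = 1762.

1762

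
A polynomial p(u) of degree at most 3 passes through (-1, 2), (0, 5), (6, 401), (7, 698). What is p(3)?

14

Using the Lagrange interpolation formula with nodes -1, 0, 6, 7:
  L_0(u) = u(u - 6)(u - 7) / -56
  L_1(u) = (u + 1)(u - 6)(u - 7) / 42
  L_2(u) = (u + 1)u(u - 7) / -42
  L_3(u) = (u + 1)u(u - 6) / 56
Then p(u) = 2·L_0(u) + 5·L_1(u) + 401·L_2(u) + 698·L_3(u).
Expanding and collecting terms gives p(u) = 3u^3 - 6u^2 - 6u + 5.
Evaluating at u = 3: p(3) = 14.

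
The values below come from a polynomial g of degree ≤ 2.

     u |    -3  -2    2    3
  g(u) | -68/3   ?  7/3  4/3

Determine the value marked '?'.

The 3 known points determine the degree-2 polynomial uniquely.
Write g(u) = au^2 + bu + c. Substituting each data point gives a linear system:
  9a - 3b + c = -68/3
  4a + 2b + c = 7/3
  9a + 3b + c = 4/3
Solving the system yields a = -1, b = 4, c = -5/3.
So g(u) = -u^2 + 4u - 5/3.
Then g(-2) = -41/3.

-41/3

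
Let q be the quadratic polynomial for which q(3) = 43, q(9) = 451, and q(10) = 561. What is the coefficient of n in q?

Write q(n) = an^2 + bn + c. Substituting each data point gives a linear system:
  9a + 3b + c = 43
  81a + 9b + c = 451
  100a + 10b + c = 561
Solving the system yields a = 6, b = -4, c = 1.
So q(n) = 6n^2 - 4n + 1.
The coefficient of n is -4.

-4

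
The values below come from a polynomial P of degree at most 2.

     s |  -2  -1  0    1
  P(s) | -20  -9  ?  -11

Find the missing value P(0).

The 3 known points determine the degree-2 polynomial uniquely.
Write P(s) = as^2 + bs + c. Substituting each data point gives a linear system:
  4a - 2b + c = -20
  a - b + c = -9
  a + b + c = -11
Solving the system yields a = -4, b = -1, c = -6.
So P(s) = -4s^2 - s - 6.
Then P(0) = -6.

-6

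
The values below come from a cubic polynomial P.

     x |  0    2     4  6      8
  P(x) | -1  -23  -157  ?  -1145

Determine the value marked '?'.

-499

On equispaced nodes a degree-3 polynomial has vanishing fourth forward difference, so
  P(0) - 4·P(2) + 6·P(4) - 4·P(6) + P(8) = 0.
Substituting the known values and solving for P(6):
  -4·P(6) = 1996
  P(6) = -499.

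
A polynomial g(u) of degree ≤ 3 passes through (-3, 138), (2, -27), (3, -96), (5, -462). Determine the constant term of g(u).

Write g(u) = au^3 + bu^2 + cu + d. Substituting each data point gives a linear system:
  -27a + 9b - 3c + d = 138
  8a + 4b + 2c + d = -27
  27a + 9b + 3c + d = -96
  125a + 25b + 5c + d = -462
Solving the system yields a = -4, b = 2, c = -3, d = 3.
So g(u) = -4u^3 + 2u^2 - 3u + 3.
The constant term is 3.

3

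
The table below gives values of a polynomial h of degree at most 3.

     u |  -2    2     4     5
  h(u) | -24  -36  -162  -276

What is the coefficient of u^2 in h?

Write h(u) = au^3 + bu^2 + cu + d. Substituting each data point gives a linear system:
  -8a + 4b - 2c + d = -24
  8a + 4b + 2c + d = -36
  64a + 16b + 4c + d = -162
  125a + 25b + 5c + d = -276
Solving the system yields a = -1, b = -6, c = 1, d = -6.
So h(u) = -u^3 - 6u^2 + u - 6.
The coefficient of u^2 is -6.

-6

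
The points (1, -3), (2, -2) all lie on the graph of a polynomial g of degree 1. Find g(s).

g(s) = s - 4

Using the Lagrange interpolation formula with nodes 1, 2:
  L_0(s) = (s - 2) / -1
  L_1(s) = (s - 1) / 1
Then g(s) = -3·L_0(s) - 2·L_1(s).
Expanding and collecting terms gives g(s) = s - 4.
Check: g(2) = -2. ✓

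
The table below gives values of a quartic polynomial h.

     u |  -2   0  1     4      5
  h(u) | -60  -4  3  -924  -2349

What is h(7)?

Using the Lagrange interpolation formula with nodes -2, 0, 1, 4, 5:
  L_0(u) = u(u - 1)(u - 4)(u - 5) / 252
  L_1(u) = (u + 2)(u - 1)(u - 4)(u - 5) / -40
  L_2(u) = (u + 2)u(u - 4)(u - 5) / 36
  L_3(u) = (u + 2)u(u - 1)(u - 5) / -72
  L_4(u) = (u + 2)u(u - 1)(u - 4) / 140
Then h(u) = -60·L_0(u) - 4·L_1(u) + 3·L_2(u) - 924·L_3(u) - 2349·L_4(u).
Expanding and collecting terms gives h(u) = -4u^4 + 5u^2 + 6u - 4.
Evaluating at u = 7: h(7) = -9321.

-9321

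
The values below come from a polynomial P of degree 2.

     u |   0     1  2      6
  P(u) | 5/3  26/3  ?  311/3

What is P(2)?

The 3 known points determine the degree-2 polynomial uniquely.
Write P(u) = au^2 + bu + c. Substituting each data point gives a linear system:
  c = 5/3
  a + b + c = 26/3
  36a + 6b + c = 311/3
Solving the system yields a = 2, b = 5, c = 5/3.
So P(u) = 2u^2 + 5u + 5/3.
Then P(2) = 59/3.

59/3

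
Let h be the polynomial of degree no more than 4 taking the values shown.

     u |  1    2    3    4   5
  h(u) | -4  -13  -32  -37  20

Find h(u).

h(u) = u^4 - 6u^3 + 6u^2 - 5

Write h(u) = au^4 + bu^3 + cu^2 + du + e. Substituting each data point gives a linear system:
  a + b + c + d + e = -4
  16a + 8b + 4c + 2d + e = -13
  81a + 27b + 9c + 3d + e = -32
  256a + 64b + 16c + 4d + e = -37
  625a + 125b + 25c + 5d + e = 20
Solving the system yields a = 1, b = -6, c = 6, d = 0, e = -5.
So h(u) = u^4 - 6u^3 + 6u^2 - 5.
Check: h(3) = -32. ✓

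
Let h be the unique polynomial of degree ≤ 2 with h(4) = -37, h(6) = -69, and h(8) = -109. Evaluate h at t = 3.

-24

Write h(t) = at^2 + bt + c. Substituting each data point gives a linear system:
  16a + 4b + c = -37
  36a + 6b + c = -69
  64a + 8b + c = -109
Solving the system yields a = -1, b = -6, c = 3.
So h(t) = -t^2 - 6t + 3.
Then h(3) = -24.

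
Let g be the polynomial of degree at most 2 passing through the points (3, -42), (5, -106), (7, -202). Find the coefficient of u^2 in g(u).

-4

Write g(u) = au^2 + bu + c. Substituting each data point gives a linear system:
  9a + 3b + c = -42
  25a + 5b + c = -106
  49a + 7b + c = -202
Solving the system yields a = -4, b = 0, c = -6.
So g(u) = -4u^2 - 6.
The leading coefficient is -4.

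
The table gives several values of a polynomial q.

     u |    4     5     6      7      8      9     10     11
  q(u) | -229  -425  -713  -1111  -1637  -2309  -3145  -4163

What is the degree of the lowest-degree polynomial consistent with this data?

Forward differences of the values at u = 4, 5, 6, 7, 8, 9, 10, 11:
  q  : -229  -425  -713  -1111  -1637  -2309  -3145  -4163
  Δ  : -196  -288  -398  -526  -672  -836  -1018
  Δ^2: -92  -110  -128  -146  -164  -182
  Δ^3: -18  -18  -18  -18  -18
  Δ^4: 0  0  0  0
  Δ^5: 0  0  0
  Δ^6: 0  0
  Δ^7: 0
The third differences are constant (-18) and nonzero, while all higher differences vanish, so the minimal degree is 3.

3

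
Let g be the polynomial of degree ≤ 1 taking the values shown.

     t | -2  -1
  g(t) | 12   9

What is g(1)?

3

Using the Lagrange interpolation formula with nodes -2, -1:
  L_0(t) = (t + 1) / -1
  L_1(t) = (t + 2) / 1
Then g(t) = 12·L_0(t) + 9·L_1(t).
Expanding and collecting terms gives g(t) = -3t + 6.
Evaluating at t = 1: g(1) = 3.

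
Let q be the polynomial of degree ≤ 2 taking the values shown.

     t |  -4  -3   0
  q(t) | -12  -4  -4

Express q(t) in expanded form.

q(t) = -2t^2 - 6t - 4

Using the Lagrange interpolation formula with nodes -4, -3, 0:
  L_0(t) = (t + 3)t / 4
  L_1(t) = (t + 4)t / -3
  L_2(t) = (t + 4)(t + 3) / 12
Then q(t) = -12·L_0(t) - 4·L_1(t) - 4·L_2(t).
Expanding and collecting terms gives q(t) = -2t² - 6t - 4.
Check: q(-3) = -4. ✓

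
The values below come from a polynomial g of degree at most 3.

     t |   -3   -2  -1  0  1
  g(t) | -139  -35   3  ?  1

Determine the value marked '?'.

The 4 known points determine the degree-3 polynomial uniquely.
Write g(t) = at^3 + bt^2 + ct + d. Substituting each data point gives a linear system:
  -27a + 9b - 3c + d = -139
  -8a + 4b - 2c + d = -35
  -a + b - c + d = 3
  a + b + c + d = 1
Solving the system yields a = 5, b = -3, c = -6, d = 5.
So g(t) = 5t³ - 3t² - 6t + 5.
Then g(0) = 5.

5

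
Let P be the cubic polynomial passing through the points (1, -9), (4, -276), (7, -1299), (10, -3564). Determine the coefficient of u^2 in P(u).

-6

Write P(u) = au^3 + bu^2 + cu + d. Substituting each data point gives a linear system:
  a + b + c + d = -9
  64a + 16b + 4c + d = -276
  343a + 49b + 7c + d = -1299
  1000a + 100b + 10c + d = -3564
Solving the system yields a = -3, b = -6, c = 4, d = -4.
So P(u) = -3u³ - 6u² + 4u - 4.
The coefficient of u^2 is -6.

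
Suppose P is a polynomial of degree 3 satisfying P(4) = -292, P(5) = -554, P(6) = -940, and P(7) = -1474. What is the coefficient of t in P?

Write P(t) = at^3 + bt^2 + ct + d. Substituting each data point gives a linear system:
  64a + 16b + 4c + d = -292
  125a + 25b + 5c + d = -554
  216a + 36b + 6c + d = -940
  343a + 49b + 7c + d = -1474
Solving the system yields a = -4, b = -2, c = 0, d = -4.
So P(t) = -4t^3 - 2t^2 - 4.
The coefficient of t is 0.

0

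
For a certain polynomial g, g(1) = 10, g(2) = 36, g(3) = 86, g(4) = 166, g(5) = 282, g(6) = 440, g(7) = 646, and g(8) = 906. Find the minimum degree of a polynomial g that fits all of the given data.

Forward differences of the values at u = 1, 2, 3, 4, 5, 6, 7, 8:
  g  : 10  36  86  166  282  440  646  906
  Δ  : 26  50  80  116  158  206  260
  Δ^2: 24  30  36  42  48  54
  Δ^3: 6  6  6  6  6
  Δ^4: 0  0  0  0
  Δ^5: 0  0  0
  Δ^6: 0  0
  Δ^7: 0
The third differences are constant (6) and nonzero, while all higher differences vanish, so the minimal degree is 3.

3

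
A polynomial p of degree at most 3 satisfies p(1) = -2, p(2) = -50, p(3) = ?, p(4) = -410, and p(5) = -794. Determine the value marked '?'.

-174

The 4 known points determine the degree-3 polynomial uniquely.
Write p(s) = as^3 + bs^2 + cs + d. Substituting each data point gives a linear system:
  a + b + c + d = -2
  8a + 4b + 2c + d = -50
  64a + 16b + 4c + d = -410
  125a + 25b + 5c + d = -794
Solving the system yields a = -6, b = -2, c = 0, d = 6.
So p(s) = -6s^3 - 2s^2 + 6.
Then p(3) = -174.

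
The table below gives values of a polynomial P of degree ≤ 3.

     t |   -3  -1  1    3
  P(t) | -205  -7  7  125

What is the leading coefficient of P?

Write P(t) = at^3 + bt^2 + ct + d. Substituting each data point gives a linear system:
  -27a + 9b - 3c + d = -205
  -a + b - c + d = -7
  a + b + c + d = 7
  27a + 9b + 3c + d = 125
Solving the system yields a = 6, b = -5, c = 1, d = 5.
So P(t) = 6t^3 - 5t^2 + t + 5.
The leading coefficient is 6.

6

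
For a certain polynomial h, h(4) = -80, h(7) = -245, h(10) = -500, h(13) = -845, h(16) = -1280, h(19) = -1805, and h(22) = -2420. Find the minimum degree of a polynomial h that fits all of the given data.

2

Forward differences of the values at n = 4, 7, 10, 13, 16, 19, 22:
  h  : -80  -245  -500  -845  -1280  -1805  -2420
  Δ  : -165  -255  -345  -435  -525  -615
  Δ^2: -90  -90  -90  -90  -90
  Δ^3: 0  0  0  0
  Δ^4: 0  0  0
  Δ^5: 0  0
  Δ^6: 0
The second differences are constant (-90) and nonzero, while all higher differences vanish, so the minimal degree is 2.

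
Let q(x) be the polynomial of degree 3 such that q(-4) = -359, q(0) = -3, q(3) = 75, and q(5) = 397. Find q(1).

1

Write q(x) = ax^3 + bx^2 + cx + d. Substituting each data point gives a linear system:
  -64a + 16b - 4c + d = -359
  d = -3
  27a + 9b + 3c + d = 75
  125a + 25b + 5c + d = 397
Solving the system yields a = 4, b = -5, c = 5, d = -3.
So q(x) = 4x^3 - 5x^2 + 5x - 3.
Then q(1) = 1.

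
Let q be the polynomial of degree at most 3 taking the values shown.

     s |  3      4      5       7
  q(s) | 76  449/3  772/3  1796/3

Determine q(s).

Write q(s) = as^3 + bs^2 + cs + d. Substituting each data point gives a linear system:
  27a + 9b + 3c + d = 76
  64a + 16b + 4c + d = 449/3
  125a + 25b + 5c + d = 772/3
  343a + 49b + 7c + d = 1796/3
Solving the system yields a = 1, b = 5, c = 5/3, d = -1.
So q(s) = s^3 + 5s^2 + (5/3)s - 1.
Check: q(4) = 449/3. ✓

q(s) = s^3 + 5s^2 + (5/3)s - 1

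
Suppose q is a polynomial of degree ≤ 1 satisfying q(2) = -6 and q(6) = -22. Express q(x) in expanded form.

Using the Lagrange interpolation formula with nodes 2, 6:
  L_0(x) = (x - 6) / -4
  L_1(x) = (x - 2) / 4
Then q(x) = -6·L_0(x) - 22·L_1(x).
Expanding and collecting terms gives q(x) = -4x + 2.
Check: q(2) = -6. ✓

q(x) = -4x + 2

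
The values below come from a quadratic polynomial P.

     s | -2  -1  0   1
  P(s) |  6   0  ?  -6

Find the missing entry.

-4

On equispaced nodes a degree-2 polynomial has vanishing third forward difference, so
  - P(-2) + 3·P(-1) - 3·P(0) + P(1) = 0.
Substituting the known values and solving for P(0):
  -3·P(0) = 12
  P(0) = -4.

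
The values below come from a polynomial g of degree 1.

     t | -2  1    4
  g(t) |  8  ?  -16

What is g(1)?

-4

The 2 known points determine the degree-1 polynomial uniquely.
Write g(t) = at + b. Substituting each data point gives a linear system:
  -2a + b = 8
  4a + b = -16
Solving the system yields a = -4, b = 0.
So g(t) = -4t.
Then g(1) = -4.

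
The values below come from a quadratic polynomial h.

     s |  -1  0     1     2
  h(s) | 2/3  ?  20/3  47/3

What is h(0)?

5/3

The 3 known points determine the degree-2 polynomial uniquely.
Write h(s) = as^2 + bs + c. Substituting each data point gives a linear system:
  a - b + c = 2/3
  a + b + c = 20/3
  4a + 2b + c = 47/3
Solving the system yields a = 2, b = 3, c = 5/3.
So h(s) = 2s^2 + 3s + 5/3.
Then h(0) = 5/3.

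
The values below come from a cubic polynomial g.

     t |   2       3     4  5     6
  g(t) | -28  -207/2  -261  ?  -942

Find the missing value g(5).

-1061/2

On equispaced nodes a degree-3 polynomial has vanishing fourth forward difference, so
  g(2) - 4·g(3) + 6·g(4) - 4·g(5) + g(6) = 0.
Substituting the known values and solving for g(5):
  -4·g(5) = 2122
  g(5) = -1061/2.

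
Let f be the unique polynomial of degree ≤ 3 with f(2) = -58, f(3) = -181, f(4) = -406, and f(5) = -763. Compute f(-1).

-1

Write f(s) = as^3 + bs^2 + cs + d. Substituting each data point gives a linear system:
  8a + 4b + 2c + d = -58
  27a + 9b + 3c + d = -181
  64a + 16b + 4c + d = -406
  125a + 25b + 5c + d = -763
Solving the system yields a = -5, b = -6, c = 2, d = 2.
So f(s) = -5s^3 - 6s^2 + 2s + 2.
Then f(-1) = -1.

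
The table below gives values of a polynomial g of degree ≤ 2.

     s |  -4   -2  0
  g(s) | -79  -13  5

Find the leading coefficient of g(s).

-6

Write g(s) = as^2 + bs + c. Substituting each data point gives a linear system:
  16a - 4b + c = -79
  4a - 2b + c = -13
  c = 5
Solving the system yields a = -6, b = -3, c = 5.
So g(s) = -6s^2 - 3s + 5.
The leading coefficient is -6.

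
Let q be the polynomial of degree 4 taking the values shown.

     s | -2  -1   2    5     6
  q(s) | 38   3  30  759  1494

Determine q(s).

q(s) = s^4 + 6s^2 - 2s - 6

Write q(s) = as^4 + bs^3 + cs^2 + ds + e. Substituting each data point gives a linear system:
  16a - 8b + 4c - 2d + e = 38
  a - b + c - d + e = 3
  16a + 8b + 4c + 2d + e = 30
  625a + 125b + 25c + 5d + e = 759
  1296a + 216b + 36c + 6d + e = 1494
Solving the system yields a = 1, b = 0, c = 6, d = -2, e = -6.
So q(s) = s⁴ + 6s² - 2s - 6.
Check: q(5) = 759. ✓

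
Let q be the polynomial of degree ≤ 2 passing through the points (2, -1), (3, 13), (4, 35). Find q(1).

-7

Write q(s) = as^2 + bs + c. Substituting each data point gives a linear system:
  4a + 2b + c = -1
  9a + 3b + c = 13
  16a + 4b + c = 35
Solving the system yields a = 4, b = -6, c = -5.
So q(s) = 4s^2 - 6s - 5.
Then q(1) = -7.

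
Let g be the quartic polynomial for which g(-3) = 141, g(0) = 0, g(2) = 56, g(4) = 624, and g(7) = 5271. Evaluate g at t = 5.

1445

Write g(t) = at^4 + bt^3 + ct^2 + dt + e. Substituting each data point gives a linear system:
  81a - 27b + 9c - 3d + e = 141
  e = 0
  16a + 8b + 4c + 2d + e = 56
  256a + 64b + 16c + 4d + e = 624
  2401a + 343b + 49c + 7d + e = 5271
Solving the system yields a = 2, b = 1, c = 2, d = 4, e = 0.
So g(t) = 2t⁴ + t³ + 2t² + 4t.
Then g(5) = 1445.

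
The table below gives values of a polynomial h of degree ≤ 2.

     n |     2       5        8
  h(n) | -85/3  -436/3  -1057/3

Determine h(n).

Using the Lagrange interpolation formula with nodes 2, 5, 8:
  L_0(n) = (n - 5)(n - 8) / 18
  L_1(n) = (n - 2)(n - 8) / -9
  L_2(n) = (n - 2)(n - 5) / 18
Then h(n) = -85/3·L_0(n) - 436/3·L_1(n) - 1057/3·L_2(n).
Expanding and collecting terms gives h(n) = -5n² - 4n - 1/3.
Check: h(5) = -436/3. ✓

h(n) = -5n^2 - 4n - 1/3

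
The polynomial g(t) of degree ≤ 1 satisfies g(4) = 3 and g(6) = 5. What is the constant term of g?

Write g(t) = at + b. Substituting each data point gives a linear system:
  4a + b = 3
  6a + b = 5
Solving the system yields a = 1, b = -1.
So g(t) = t - 1.
The constant term is -1.

-1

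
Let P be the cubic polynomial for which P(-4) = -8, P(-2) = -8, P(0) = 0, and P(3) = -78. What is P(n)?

Write P(n) = an^3 + bn^2 + cn + d. Substituting each data point gives a linear system:
  -64a + 16b - 4c + d = -8
  -8a + 4b - 2c + d = -8
  d = 0
  27a + 9b + 3c + d = -78
Solving the system yields a = -1, b = -5, c = -2, d = 0.
So P(n) = -n^3 - 5n^2 - 2n.
Check: P(-4) = -8. ✓

P(n) = -n^3 - 5n^2 - 2n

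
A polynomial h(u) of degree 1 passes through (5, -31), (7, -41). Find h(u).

h(u) = -5u - 6

Write h(u) = au + b. Substituting each data point gives a linear system:
  5a + b = -31
  7a + b = -41
Solving the system yields a = -5, b = -6.
So h(u) = -5u - 6.
Check: h(7) = -41. ✓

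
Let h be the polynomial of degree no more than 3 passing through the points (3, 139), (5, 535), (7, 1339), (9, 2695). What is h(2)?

Write h(s) = as^3 + bs^2 + cs + d. Substituting each data point gives a linear system:
  27a + 9b + 3c + d = 139
  125a + 25b + 5c + d = 535
  343a + 49b + 7c + d = 1339
  729a + 81b + 9c + d = 2695
Solving the system yields a = 3, b = 6, c = 3, d = -5.
So h(s) = 3s^3 + 6s^2 + 3s - 5.
Then h(2) = 49.

49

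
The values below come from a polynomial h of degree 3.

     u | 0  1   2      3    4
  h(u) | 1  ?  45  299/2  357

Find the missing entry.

The 4 known points determine the degree-3 polynomial uniquely.
Write h(u) = au^3 + bu^2 + cu + d. Substituting each data point gives a linear system:
  d = 1
  8a + 4b + 2c + d = 45
  27a + 9b + 3c + d = 299/2
  64a + 16b + 4c + d = 357
Solving the system yields a = 6, b = -5/2, c = 3, d = 1.
So h(u) = 6u^3 - (5/2)u^2 + 3u + 1.
Then h(1) = 15/2.

15/2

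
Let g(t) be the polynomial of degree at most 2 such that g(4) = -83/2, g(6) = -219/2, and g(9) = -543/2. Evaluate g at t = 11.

-839/2

Using the Lagrange interpolation formula with nodes 4, 6, 9:
  L_0(t) = (t - 6)(t - 9) / 10
  L_1(t) = (t - 4)(t - 9) / -6
  L_2(t) = (t - 4)(t - 6) / 15
Then g(t) = -83/2·L_0(t) - 219/2·L_1(t) - 543/2·L_2(t).
Expanding and collecting terms gives g(t) = -4t^2 + 6t - 3/2.
Evaluating at t = 11: g(11) = -839/2.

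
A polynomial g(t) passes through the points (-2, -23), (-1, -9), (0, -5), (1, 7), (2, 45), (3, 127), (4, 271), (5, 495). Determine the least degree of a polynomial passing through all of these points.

Forward differences of the values at t = -2, -1, 0, 1, 2, 3, 4, 5:
  g  : -23  -9  -5  7  45  127  271  495
  Δ  : 14  4  12  38  82  144  224
  Δ^2: -10  8  26  44  62  80
  Δ^3: 18  18  18  18  18
  Δ^4: 0  0  0  0
  Δ^5: 0  0  0
  Δ^6: 0  0
  Δ^7: 0
The third differences are constant (18) and nonzero, while all higher differences vanish, so the minimal degree is 3.

3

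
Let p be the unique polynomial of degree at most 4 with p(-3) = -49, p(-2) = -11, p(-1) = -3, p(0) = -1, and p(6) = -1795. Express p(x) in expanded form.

p(x) = -x^4 - 2x^3 - 2x^2 + x - 1

Using the Lagrange interpolation formula with nodes -3, -2, -1, 0, 6:
  L_0(x) = (x + 2)(x + 1)x(x - 6) / 54
  L_1(x) = (x + 3)(x + 1)x(x - 6) / -16
  L_2(x) = (x + 3)(x + 2)x(x - 6) / 14
  L_3(x) = (x + 3)(x + 2)(x + 1)(x - 6) / -36
  L_4(x) = (x + 3)(x + 2)(x + 1)x / 3024
Then p(x) = -49·L_0(x) - 11·L_1(x) - 3·L_2(x) - 1·L_3(x) - 1795·L_4(x).
Expanding and collecting terms gives p(x) = -x^4 - 2x^3 - 2x^2 + x - 1.
Check: p(-2) = -11. ✓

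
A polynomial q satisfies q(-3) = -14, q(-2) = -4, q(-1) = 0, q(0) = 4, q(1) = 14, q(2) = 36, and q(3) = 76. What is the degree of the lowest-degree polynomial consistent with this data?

Forward differences of the values at n = -3, -2, -1, 0, 1, 2, 3:
  q  : -14  -4  0  4  14  36  76
  Δ  : 10  4  4  10  22  40
  Δ^2: -6  0  6  12  18
  Δ^3: 6  6  6  6
  Δ^4: 0  0  0
  Δ^5: 0  0
  Δ^6: 0
The third differences are constant (6) and nonzero, while all higher differences vanish, so the minimal degree is 3.

3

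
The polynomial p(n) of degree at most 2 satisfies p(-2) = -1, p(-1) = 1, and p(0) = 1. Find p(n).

Write p(n) = an^2 + bn + c. Substituting each data point gives a linear system:
  4a - 2b + c = -1
  a - b + c = 1
  c = 1
Solving the system yields a = -1, b = -1, c = 1.
So p(n) = -n² - n + 1.
Check: p(-1) = 1. ✓

p(n) = -n^2 - n + 1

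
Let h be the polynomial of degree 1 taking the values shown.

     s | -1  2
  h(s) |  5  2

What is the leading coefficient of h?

-1

Write h(s) = as + b. Substituting each data point gives a linear system:
  -a + b = 5
  2a + b = 2
Solving the system yields a = -1, b = 4.
So h(s) = -s + 4.
The leading coefficient is -1.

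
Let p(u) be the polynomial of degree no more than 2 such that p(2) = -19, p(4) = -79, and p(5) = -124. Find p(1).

Using the Lagrange interpolation formula with nodes 2, 4, 5:
  L_0(u) = (u - 4)(u - 5) / 6
  L_1(u) = (u - 2)(u - 5) / -2
  L_2(u) = (u - 2)(u - 4) / 3
Then p(u) = -19·L_0(u) - 79·L_1(u) - 124·L_2(u).
Expanding and collecting terms gives p(u) = -5u^2 + 1.
Evaluating at u = 1: p(1) = -4.

-4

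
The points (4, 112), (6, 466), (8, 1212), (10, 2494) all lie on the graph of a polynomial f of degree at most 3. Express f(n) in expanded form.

Using the Lagrange interpolation formula with nodes 4, 6, 8, 10:
  L_0(n) = (n - 6)(n - 8)(n - 10) / -48
  L_1(n) = (n - 4)(n - 8)(n - 10) / 16
  L_2(n) = (n - 4)(n - 6)(n - 10) / -16
  L_3(n) = (n - 4)(n - 6)(n - 8) / 48
Then f(n) = 112·L_0(n) + 466·L_1(n) + 1212·L_2(n) + 2494·L_3(n).
Expanding and collecting terms gives f(n) = 3n³ - 5n² - n + 4.
Check: f(4) = 112. ✓

f(n) = 3n^3 - 5n^2 - n + 4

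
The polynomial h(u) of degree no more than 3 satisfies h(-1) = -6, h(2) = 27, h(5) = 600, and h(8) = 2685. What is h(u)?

h(u) = 6u^3 - 6u^2 - u + 5

Write h(u) = au^3 + bu^2 + cu + d. Substituting each data point gives a linear system:
  -a + b - c + d = -6
  8a + 4b + 2c + d = 27
  125a + 25b + 5c + d = 600
  512a + 64b + 8c + d = 2685
Solving the system yields a = 6, b = -6, c = -1, d = 5.
So h(u) = 6u³ - 6u² - u + 5.
Check: h(2) = 27. ✓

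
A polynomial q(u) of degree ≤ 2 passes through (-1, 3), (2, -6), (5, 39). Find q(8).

Using the Lagrange interpolation formula with nodes -1, 2, 5:
  L_0(u) = (u - 2)(u - 5) / 18
  L_1(u) = (u + 1)(u - 5) / -9
  L_2(u) = (u + 1)(u - 2) / 18
Then q(u) = 3·L_0(u) - 6·L_1(u) + 39·L_2(u).
Expanding and collecting terms gives q(u) = 3u^2 - 6u - 6.
Evaluating at u = 8: q(8) = 138.

138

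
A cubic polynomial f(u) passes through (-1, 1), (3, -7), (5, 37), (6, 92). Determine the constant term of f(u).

Write f(u) = au^3 + bu^2 + cu + d. Substituting each data point gives a linear system:
  -a + b - c + d = 1
  27a + 9b + 3c + d = -7
  125a + 25b + 5c + d = 37
  216a + 36b + 6c + d = 92
Solving the system yields a = 1, b = -3, c = -3, d = 2.
So f(u) = u³ - 3u² - 3u + 2.
The constant term is 2.

2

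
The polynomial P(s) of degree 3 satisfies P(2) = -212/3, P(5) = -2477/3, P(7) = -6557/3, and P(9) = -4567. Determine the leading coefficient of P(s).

-6

Write P(s) = as^3 + bs^2 + cs + d. Substituting each data point gives a linear system:
  8a + 4b + 2c + d = -212/3
  125a + 25b + 5c + d = -2477/3
  343a + 49b + 7c + d = -6557/3
  729a + 81b + 9c + d = -4567
Solving the system yields a = -6, b = -5/3, c = -6, d = -4.
So P(s) = -6s^3 - (5/3)s^2 - 6s - 4.
The leading coefficient is -6.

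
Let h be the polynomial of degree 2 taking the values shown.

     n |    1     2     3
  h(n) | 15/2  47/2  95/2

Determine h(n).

h(n) = 4n^2 + 4n - 1/2

Write h(n) = an^2 + bn + c. Substituting each data point gives a linear system:
  a + b + c = 15/2
  4a + 2b + c = 47/2
  9a + 3b + c = 95/2
Solving the system yields a = 4, b = 4, c = -1/2.
So h(n) = 4n^2 + 4n - 1/2.
Check: h(2) = 47/2. ✓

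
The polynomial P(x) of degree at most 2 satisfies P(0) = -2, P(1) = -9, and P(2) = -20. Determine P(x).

P(x) = -2x^2 - 5x - 2

Write P(x) = ax^2 + bx + c. Substituting each data point gives a linear system:
  c = -2
  a + b + c = -9
  4a + 2b + c = -20
Solving the system yields a = -2, b = -5, c = -2.
So P(x) = -2x^2 - 5x - 2.
Check: P(2) = -20. ✓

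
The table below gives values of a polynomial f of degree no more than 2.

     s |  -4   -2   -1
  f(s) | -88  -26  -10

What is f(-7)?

-256

Write f(s) = as^2 + bs + c. Substituting each data point gives a linear system:
  16a - 4b + c = -88
  4a - 2b + c = -26
  a - b + c = -10
Solving the system yields a = -5, b = 1, c = -4.
So f(s) = -5s^2 + s - 4.
Then f(-7) = -256.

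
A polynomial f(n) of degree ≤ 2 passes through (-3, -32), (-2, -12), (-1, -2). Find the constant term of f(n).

Write f(n) = an^2 + bn + c. Substituting each data point gives a linear system:
  9a - 3b + c = -32
  4a - 2b + c = -12
  a - b + c = -2
Solving the system yields a = -5, b = -5, c = -2.
So f(n) = -5n² - 5n - 2.
The constant term is -2.

-2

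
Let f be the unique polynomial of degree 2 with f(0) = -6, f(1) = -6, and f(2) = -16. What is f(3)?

-36

Forward differences of the values at x = 0, 1, 2:
  f  : -6  -6  -16
  Δ  : 0  -10
  Δ^2: -10
The second differences are constant, confirming degree 2.
Interpolating (Newton forward form) and evaluating at x = 3 gives f(3) = -36.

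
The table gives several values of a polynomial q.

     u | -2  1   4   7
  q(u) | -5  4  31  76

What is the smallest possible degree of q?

2

Forward differences of the values at u = -2, 1, 4, 7:
  q  : -5  4  31  76
  Δ  : 9  27  45
  Δ^2: 18  18
  Δ^3: 0
The second differences are constant (18) and nonzero, while all higher differences vanish, so the minimal degree is 2.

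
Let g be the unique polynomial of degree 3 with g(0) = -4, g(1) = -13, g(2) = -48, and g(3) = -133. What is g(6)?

Write g(x) = ax^3 + bx^2 + cx + d. Substituting each data point gives a linear system:
  d = -4
  a + b + c + d = -13
  8a + 4b + 2c + d = -48
  27a + 9b + 3c + d = -133
Solving the system yields a = -4, b = -1, c = -4, d = -4.
So g(x) = -4x^3 - x^2 - 4x - 4.
Then g(6) = -928.

-928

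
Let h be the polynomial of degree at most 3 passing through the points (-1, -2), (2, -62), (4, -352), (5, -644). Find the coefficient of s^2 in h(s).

-5

Write h(s) = as^3 + bs^2 + cs + d. Substituting each data point gives a linear system:
  -a + b - c + d = -2
  8a + 4b + 2c + d = -62
  64a + 16b + 4c + d = -352
  125a + 25b + 5c + d = -644
Solving the system yields a = -4, b = -5, c = -3, d = -4.
So h(s) = -4s³ - 5s² - 3s - 4.
The coefficient of s^2 is -5.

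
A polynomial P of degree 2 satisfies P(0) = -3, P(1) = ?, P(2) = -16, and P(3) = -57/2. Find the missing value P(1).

The 3 known points determine the degree-2 polynomial uniquely.
Write P(t) = at^2 + bt + c. Substituting each data point gives a linear system:
  c = -3
  4a + 2b + c = -16
  9a + 3b + c = -57/2
Solving the system yields a = -2, b = -5/2, c = -3.
So P(t) = -2t^2 - (5/2)t - 3.
Then P(1) = -15/2.

-15/2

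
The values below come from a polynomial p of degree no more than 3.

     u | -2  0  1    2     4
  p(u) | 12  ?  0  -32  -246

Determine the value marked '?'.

The 4 known points determine the degree-3 polynomial uniquely.
Write p(u) = au^3 + bu^2 + cu + d. Substituting each data point gives a linear system:
  -8a + 4b - 2c + d = 12
  a + b + c + d = 0
  8a + 4b + 2c + d = -32
  64a + 16b + 4c + d = -246
Solving the system yields a = -3, b = -4, c = 1, d = 6.
So p(u) = -3u^3 - 4u^2 + u + 6.
Then p(0) = 6.

6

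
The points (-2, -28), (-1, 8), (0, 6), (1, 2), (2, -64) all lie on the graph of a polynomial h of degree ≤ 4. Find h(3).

-348

Write h(n) = an^4 + bn^3 + cn^2 + dn + e. Substituting each data point gives a linear system:
  16a - 8b + 4c - 2d + e = -28
  a - b + c - d + e = 8
  e = 6
  a + b + c + d + e = 2
  16a + 8b + 4c + 2d + e = -64
Solving the system yields a = -4, b = -2, c = 3, d = -1, e = 6.
So h(n) = -4n^4 - 2n^3 + 3n^2 - n + 6.
Then h(3) = -348.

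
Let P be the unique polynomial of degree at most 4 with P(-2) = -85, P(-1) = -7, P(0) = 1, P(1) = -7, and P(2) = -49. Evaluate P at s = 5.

Using the Lagrange interpolation formula with nodes -2, -1, 0, 1, 2:
  L_0(s) = (s + 1)s(s - 1)(s - 2) / 24
  L_1(s) = (s + 2)s(s - 1)(s - 2) / -6
  L_2(s) = (s + 2)(s + 1)(s - 1)(s - 2) / 4
  L_3(s) = (s + 2)(s + 1)s(s - 2) / -6
  L_4(s) = (s + 2)(s + 1)s(s - 1) / 24
Then P(s) = -85·L_0(s) - 7·L_1(s) + 1·L_2(s) - 7·L_3(s) - 49·L_4(s).
Expanding and collecting terms gives P(s) = -3s⁴ + 3s³ - 5s² - 3s + 1.
Evaluating at s = 5: P(5) = -1639.

-1639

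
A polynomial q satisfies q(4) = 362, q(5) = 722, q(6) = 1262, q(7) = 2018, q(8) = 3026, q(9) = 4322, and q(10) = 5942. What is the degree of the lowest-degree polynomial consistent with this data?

3

Forward differences of the values at x = 4, 5, 6, 7, 8, 9, 10:
  q  : 362  722  1262  2018  3026  4322  5942
  Δ  : 360  540  756  1008  1296  1620
  Δ^2: 180  216  252  288  324
  Δ^3: 36  36  36  36
  Δ^4: 0  0  0
  Δ^5: 0  0
  Δ^6: 0
The third differences are constant (36) and nonzero, while all higher differences vanish, so the minimal degree is 3.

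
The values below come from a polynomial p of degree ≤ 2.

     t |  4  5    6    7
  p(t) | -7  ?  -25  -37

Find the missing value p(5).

-15

On equispaced nodes a degree-2 polynomial has vanishing third forward difference, so
  - p(4) + 3·p(5) - 3·p(6) + p(7) = 0.
Substituting the known values and solving for p(5):
  3·p(5) = -45
  p(5) = -15.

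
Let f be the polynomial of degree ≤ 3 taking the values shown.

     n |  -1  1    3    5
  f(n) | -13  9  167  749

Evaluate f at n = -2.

Write f(n) = an^3 + bn^2 + cn + d. Substituting each data point gives a linear system:
  -a + b - c + d = -13
  a + b + c + d = 9
  27a + 9b + 3c + d = 167
  125a + 25b + 5c + d = 749
Solving the system yields a = 6, b = -1, c = 5, d = -1.
So f(n) = 6n^3 - n^2 + 5n - 1.
Then f(-2) = -63.

-63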